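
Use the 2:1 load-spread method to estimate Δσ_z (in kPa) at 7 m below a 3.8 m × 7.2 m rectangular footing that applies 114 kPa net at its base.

Δσ_z ≈ 20.3 kPa

By the 2:1 method the load spreads at 1 horizontal : 2 vertical, so at depth z the loaded area has grown by z in each plan dimension:
Δσ = qBL/((B+z)(L+z)) = 114×3.8×7.2/((3.8+7)(7.2+7)) = 20.338 kPa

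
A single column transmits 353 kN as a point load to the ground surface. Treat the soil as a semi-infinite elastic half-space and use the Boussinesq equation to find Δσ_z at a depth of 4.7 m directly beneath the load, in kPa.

Boussinesq vertical stress below a point load on an elastic half-space:
Δσ_z = 3P/(2πz²) · [1 + (r/z)²]^(−5/2)
r/z = 0/4.7 = 0; [1+(r/z)²]^(−5/2) = 1.
Δσ_z = 3×353/(2π×4.7²) × 1 = 7.6299 × 1 = 7.63 kPa

Δσ_z ≈ 7.63 kPa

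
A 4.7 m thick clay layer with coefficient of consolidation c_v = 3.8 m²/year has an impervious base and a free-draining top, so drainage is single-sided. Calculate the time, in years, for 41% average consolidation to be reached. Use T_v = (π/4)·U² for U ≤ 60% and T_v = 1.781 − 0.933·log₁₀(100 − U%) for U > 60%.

t ≈ 0.768 years

Drainage path length: H_d = H = 4.7 m (single drainage).
U ≤ 60%: T_v = (π/4)·U² = (π/4)×0.41² = 0.13203.
t = T_v·H_d²/c_v = 0.13203×4.7²/3.8 = 0.7675 years.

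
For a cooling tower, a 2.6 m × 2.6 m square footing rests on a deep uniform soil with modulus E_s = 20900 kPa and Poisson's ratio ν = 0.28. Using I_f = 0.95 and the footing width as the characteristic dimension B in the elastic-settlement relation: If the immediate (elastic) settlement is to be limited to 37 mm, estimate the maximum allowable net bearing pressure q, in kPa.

S_e = q·B·(1−ν²)/E_s · I_f  ⇒  q = S_e·E_s / (B·(1−ν²)·I_f).
q = 0.037 × 20900 / (2.6 × 0.9216 × 0.95) = 339.7 kPa

q ≈ 340 kPa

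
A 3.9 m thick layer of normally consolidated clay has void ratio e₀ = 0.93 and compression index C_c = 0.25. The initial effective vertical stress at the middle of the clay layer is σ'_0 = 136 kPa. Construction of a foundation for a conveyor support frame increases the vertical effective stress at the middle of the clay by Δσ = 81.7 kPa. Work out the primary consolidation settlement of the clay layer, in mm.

S_c ≈ 103 mm

Final effective stress: σ'_f = σ'_0 + Δσ = 136 + 81.7 = 217.7 kPa.
Normally consolidated clay, so the full stress increment lies on the virgin compression line:
S_c = C_c·H/(1+e₀)·log₁₀(σ'_f/σ'_0) = 0.25×3.9/(1+0.93)×log₁₀(217.7/136)
    = 0.50518 × 0.20432 = 0.1032 m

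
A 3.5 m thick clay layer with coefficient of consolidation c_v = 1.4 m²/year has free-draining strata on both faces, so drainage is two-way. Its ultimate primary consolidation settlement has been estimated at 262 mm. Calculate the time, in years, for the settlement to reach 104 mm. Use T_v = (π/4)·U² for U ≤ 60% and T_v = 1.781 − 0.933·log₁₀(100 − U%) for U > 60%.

Drainage path length: H_d = H/2 = 1.75 m (double drainage).
U = S(t)/S_ult = 104/262 = 0.3969.
U ≤ 60%: T_v = (π/4)·U² = (π/4)×0.39695² = 0.12375.
t = T_v·H_d²/c_v = 0.12375×1.75²/1.4 = 0.2707 years.

t ≈ 0.271 years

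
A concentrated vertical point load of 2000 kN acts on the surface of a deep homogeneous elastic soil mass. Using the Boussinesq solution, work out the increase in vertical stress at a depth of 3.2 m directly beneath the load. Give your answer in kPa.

Δσ_z ≈ 93.3 kPa

Boussinesq vertical stress below a point load on an elastic half-space:
Δσ_z = 3P/(2πz²) · [1 + (r/z)²]^(−5/2)
r/z = 0/3.2 = 0; [1+(r/z)²]^(−5/2) = 1.
Δσ_z = 3×2000/(2π×3.2²) × 1 = 93.255 × 1 = 93.25 kPa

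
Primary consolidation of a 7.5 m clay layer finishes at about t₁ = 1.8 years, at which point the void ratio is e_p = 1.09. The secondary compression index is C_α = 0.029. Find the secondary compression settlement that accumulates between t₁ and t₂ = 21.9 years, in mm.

S_s ≈ 113 mm

Secondary compression: S_s = C_α·H/(1+e_p)·log₁₀(t₂/t₁)
S_s = 0.029×7.5/(1+1.09)×log₁₀(21.9/1.8)
    = 0.1041 × 1.085 = 0.1129 m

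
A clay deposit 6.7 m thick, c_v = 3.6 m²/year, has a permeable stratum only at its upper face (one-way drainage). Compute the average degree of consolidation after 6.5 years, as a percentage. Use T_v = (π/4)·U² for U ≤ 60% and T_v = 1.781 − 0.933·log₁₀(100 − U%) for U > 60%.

U ≈ 77.6 %

Drainage path length: H_d = H = 6.7 m (single drainage).
T_v = c_v·t/H_d² = 3.6×6.5/6.7² = 0.52127.
T_v = 0.52127 corresponds to the U > 60% branch:
U = 1 − 10^((1.781 − T_v)/0.933)/100 = 0.776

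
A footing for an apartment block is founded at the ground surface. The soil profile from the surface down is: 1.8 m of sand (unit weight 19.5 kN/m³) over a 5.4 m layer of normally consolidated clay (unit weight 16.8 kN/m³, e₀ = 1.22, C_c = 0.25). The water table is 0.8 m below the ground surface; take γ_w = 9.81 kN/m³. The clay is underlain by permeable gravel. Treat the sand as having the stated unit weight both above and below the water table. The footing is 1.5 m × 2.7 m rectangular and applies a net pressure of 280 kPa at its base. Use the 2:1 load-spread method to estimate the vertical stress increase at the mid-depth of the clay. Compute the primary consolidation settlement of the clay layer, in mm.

S_c ≈ 123 mm

Mid-depth of clay below the ground surface: z = 1.8 + 5.4/2 = 4.5 m.
Total vertical stress at mid-clay: σ_v = 19.5×1.8 + 16.8×2.7 = 80.46 kPa.
Pore pressure: u = 9.81×(4.5 − 0.8) = 36.297 kPa.
Initial effective stress: σ'_0 = σ_v − u = 80.46 − 36.297 = 44.163 kPa.
Stress increase at mid-clay by the 2:1 spreading method:
Δσ = qBL/((B+z)(L+z)) = 280×1.5×2.7/((1.5+4.5)(2.7+4.5)) = 26.25 kPa
Final effective stress: σ'_f = σ'_0 + Δσ = 44.163 + 26.25 = 70.413 kPa.
Normally consolidated clay, so the full stress increment lies on the virgin compression line:
S_c = C_c·H/(1+e₀)·log₁₀(σ'_f/σ'_0) = 0.25×5.4/(1+1.22)×log₁₀(70.413/44.163)
    = 0.60811 × 0.20259 = 0.1232 m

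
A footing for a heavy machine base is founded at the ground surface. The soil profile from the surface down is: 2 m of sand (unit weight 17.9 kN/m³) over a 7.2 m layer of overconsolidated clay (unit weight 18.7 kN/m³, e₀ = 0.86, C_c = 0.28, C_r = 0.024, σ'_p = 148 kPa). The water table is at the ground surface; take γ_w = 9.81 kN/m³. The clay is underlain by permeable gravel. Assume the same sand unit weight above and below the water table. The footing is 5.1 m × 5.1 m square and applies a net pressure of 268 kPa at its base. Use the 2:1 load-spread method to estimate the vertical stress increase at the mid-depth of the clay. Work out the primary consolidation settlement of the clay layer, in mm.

S_c ≈ 33 mm

Mid-depth of clay below the ground surface: z = 2 + 7.2/2 = 5.6 m.
Total vertical stress at mid-clay: σ_v = 17.9×2 + 18.7×3.6 = 103.12 kPa.
Pore pressure: u = 9.81×(5.6 − 0) = 54.936 kPa.
Initial effective stress: σ'_0 = σ_v − u = 103.12 − 54.936 = 48.184 kPa.
Stress increase at mid-clay by the 2:1 spreading method:
Δσ = qBL/((B+z)(L+z)) = 268×5.1×5.1/((5.1+5.6)(5.1+5.6)) = 60.885 kPa
Final effective stress: σ'_f = 48.184 + 60.885 = 109.07 kPa.
σ'_f = 109.07 ≤ σ'_p = 148 kPa, so the clay remains overconsolidated and only the recompression index applies:
S_c = C_r·H/(1+e₀)·log₁₀(σ'_f/σ'_0) = 0.024×7.2/1.86×log₁₀(109.07/48.184)
    = 0.092904 × 0.3548 = 0.03296 m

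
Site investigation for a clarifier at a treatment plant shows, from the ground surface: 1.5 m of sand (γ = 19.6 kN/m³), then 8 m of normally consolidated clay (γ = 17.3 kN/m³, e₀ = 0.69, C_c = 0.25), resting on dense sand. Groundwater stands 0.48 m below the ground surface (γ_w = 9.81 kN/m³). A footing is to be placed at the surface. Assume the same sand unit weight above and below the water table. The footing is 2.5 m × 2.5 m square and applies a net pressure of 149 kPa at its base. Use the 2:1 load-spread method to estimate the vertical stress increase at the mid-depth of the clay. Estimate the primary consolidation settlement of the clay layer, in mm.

Mid-depth of clay below the ground surface: z = 1.5 + 8/2 = 5.5 m.
Total vertical stress at mid-clay: σ_v = 19.6×1.5 + 17.3×4 = 98.6 kPa.
Pore pressure: u = 9.81×(5.5 − 0.48) = 49.246 kPa.
Initial effective stress: σ'_0 = σ_v − u = 98.6 − 49.246 = 49.354 kPa.
Stress increase at mid-clay by the 2:1 spreading method:
Δσ = qBL/((B+z)(L+z)) = 149×2.5×2.5/((2.5+5.5)(2.5+5.5)) = 14.551 kPa
Final effective stress: σ'_f = σ'_0 + Δσ = 49.354 + 14.551 = 63.905 kPa.
Normally consolidated clay, so the full stress increment lies on the virgin compression line:
S_c = C_c·H/(1+e₀)·log₁₀(σ'_f/σ'_0) = 0.25×8/(1+0.69)×log₁₀(63.905/49.354)
    = 1.1834 × 0.11221 = 0.1328 m

S_c ≈ 133 mm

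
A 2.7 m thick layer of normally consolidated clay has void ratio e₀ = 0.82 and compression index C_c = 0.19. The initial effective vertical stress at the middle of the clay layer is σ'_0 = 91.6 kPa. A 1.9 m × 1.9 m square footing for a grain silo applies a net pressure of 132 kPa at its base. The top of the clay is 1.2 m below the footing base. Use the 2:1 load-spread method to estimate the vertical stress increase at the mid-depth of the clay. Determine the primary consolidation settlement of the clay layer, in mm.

Mid-depth of clay below the footing base: z = 1.2 + 2.7/2 = 2.55 m.
Stress increase at mid-clay by the 2:1 spreading method:
Δσ = qBL/((B+z)(L+z)) = 132×1.9×1.9/((1.9+2.55)(1.9+2.55)) = 24.064 kPa
Final effective stress: σ'_f = σ'_0 + Δσ = 91.6 + 24.064 = 115.66 kPa.
Normally consolidated clay, so the full stress increment lies on the virgin compression line:
S_c = C_c·H/(1+e₀)·log₁₀(σ'_f/σ'_0) = 0.19×2.7/(1+0.82)×log₁₀(115.66/91.6)
    = 0.28187 × 0.10129 = 0.02855 m

S_c ≈ 28.6 mm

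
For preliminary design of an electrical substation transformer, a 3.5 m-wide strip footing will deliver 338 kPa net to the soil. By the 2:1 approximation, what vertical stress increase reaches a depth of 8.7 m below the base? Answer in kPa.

By the 2:1 method the load spreads at 1 horizontal : 2 vertical, so at depth z the loaded area has grown by z in each plan dimension:
Δσ = qB/(B+z) = 338×3.5/(3.5+8.7) = 96.967 kPa

Δσ_z ≈ 97 kPa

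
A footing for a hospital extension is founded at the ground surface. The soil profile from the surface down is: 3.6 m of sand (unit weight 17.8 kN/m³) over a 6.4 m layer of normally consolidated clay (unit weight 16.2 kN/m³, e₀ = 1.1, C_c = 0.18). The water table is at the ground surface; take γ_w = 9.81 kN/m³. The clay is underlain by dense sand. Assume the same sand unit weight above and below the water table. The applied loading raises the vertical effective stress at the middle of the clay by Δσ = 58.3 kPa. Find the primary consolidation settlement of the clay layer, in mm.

Mid-depth of clay below the ground surface: z = 3.6 + 6.4/2 = 6.8 m.
Total vertical stress at mid-clay: σ_v = 17.8×3.6 + 16.2×3.2 = 115.92 kPa.
Pore pressure: u = 9.81×(6.8 − 0) = 66.708 kPa.
Initial effective stress: σ'_0 = σ_v − u = 115.92 − 66.708 = 49.212 kPa.
Final effective stress: σ'_f = σ'_0 + Δσ = 49.212 + 58.3 = 107.51 kPa.
Normally consolidated clay, so the full stress increment lies on the virgin compression line:
S_c = C_c·H/(1+e₀)·log₁₀(σ'_f/σ'_0) = 0.18×6.4/(1+1.1)×log₁₀(107.51/49.212)
    = 0.54857 × 0.33938 = 0.1862 m

S_c ≈ 186 mm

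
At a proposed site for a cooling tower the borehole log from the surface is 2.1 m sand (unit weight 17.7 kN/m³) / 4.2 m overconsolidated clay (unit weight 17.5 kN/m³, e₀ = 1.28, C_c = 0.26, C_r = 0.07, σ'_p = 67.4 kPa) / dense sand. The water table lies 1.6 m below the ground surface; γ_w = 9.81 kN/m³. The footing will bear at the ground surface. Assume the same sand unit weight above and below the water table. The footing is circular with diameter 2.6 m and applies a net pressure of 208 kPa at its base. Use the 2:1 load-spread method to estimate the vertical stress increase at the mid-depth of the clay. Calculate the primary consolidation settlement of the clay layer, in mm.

S_c ≈ 51.1 mm

Mid-depth of clay below the ground surface: z = 2.1 + 4.2/2 = 4.2 m.
Total vertical stress at mid-clay: σ_v = 17.7×2.1 + 17.5×2.1 = 73.92 kPa.
Pore pressure: u = 9.81×(4.2 − 1.6) = 25.506 kPa.
Initial effective stress: σ'_0 = σ_v − u = 73.92 − 25.506 = 48.414 kPa.
Stress increase at mid-clay by the 2:1 spreading method:
Δσ ≈ qD²/(D+z)² = 208×2.6²/(2.6+4.2)² = 30.408 kPa
Final effective stress: σ'_f = 48.414 + 30.408 = 78.822 kPa.
σ'_f = 78.822 > σ'_p = 67.4 kPa, so the stress path crosses the preconsolidation pressure — recompression up to σ'_p, then virgin compression beyond:
S_c = H/(1+e₀)·[C_r·log₁₀(σ'_p/σ'_0) + C_c·log₁₀(σ'_f/σ'_p)]
    = 4.2/2.28 × [0.07×log₁₀(67.4/48.414) + 0.26×log₁₀(78.822/67.4)]
    = 1.8421 × [0.010058 + 0.017677] = 0.05109 m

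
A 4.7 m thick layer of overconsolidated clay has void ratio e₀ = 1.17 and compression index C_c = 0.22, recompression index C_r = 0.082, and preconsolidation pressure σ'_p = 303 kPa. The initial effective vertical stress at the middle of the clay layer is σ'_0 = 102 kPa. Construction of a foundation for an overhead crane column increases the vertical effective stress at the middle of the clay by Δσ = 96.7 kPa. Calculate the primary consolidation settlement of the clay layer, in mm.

Final effective stress: σ'_f = 102 + 96.7 = 198.7 kPa.
σ'_f = 198.7 ≤ σ'_p = 303 kPa, so the clay remains overconsolidated and only the recompression index applies:
S_c = C_r·H/(1+e₀)·log₁₀(σ'_f/σ'_0) = 0.082×4.7/2.17×log₁₀(198.7/102)
    = 0.1776 × 0.2896 = 0.05143 m

S_c ≈ 51.4 mm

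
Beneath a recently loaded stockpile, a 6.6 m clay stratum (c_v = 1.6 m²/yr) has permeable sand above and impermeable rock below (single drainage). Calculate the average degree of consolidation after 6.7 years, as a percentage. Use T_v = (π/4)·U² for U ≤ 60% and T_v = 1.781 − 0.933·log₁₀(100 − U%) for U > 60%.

U ≈ 56 %

Drainage path length: H_d = H = 6.6 m (single drainage).
T_v = c_v·t/H_d² = 1.6×6.7/6.6² = 0.2461.
T_v = 0.2461 corresponds to the U ≤ 60% branch:
U = √(4T_v/π) = 0.5598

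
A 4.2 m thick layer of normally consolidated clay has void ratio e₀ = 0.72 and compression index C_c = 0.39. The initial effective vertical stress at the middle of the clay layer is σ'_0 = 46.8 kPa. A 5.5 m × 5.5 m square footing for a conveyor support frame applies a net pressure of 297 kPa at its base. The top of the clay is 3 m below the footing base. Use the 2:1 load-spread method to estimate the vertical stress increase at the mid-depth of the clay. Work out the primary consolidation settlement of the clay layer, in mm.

S_c ≈ 412 mm

Mid-depth of clay below the footing base: z = 3 + 4.2/2 = 5.1 m.
Stress increase at mid-clay by the 2:1 spreading method:
Δσ = qBL/((B+z)(L+z)) = 297×5.5×5.5/((5.5+5.1)(5.5+5.1)) = 79.96 kPa
Final effective stress: σ'_f = σ'_0 + Δσ = 46.8 + 79.96 = 126.76 kPa.
Normally consolidated clay, so the full stress increment lies on the virgin compression line:
S_c = C_c·H/(1+e₀)·log₁₀(σ'_f/σ'_0) = 0.39×4.2/(1+0.72)×log₁₀(126.76/46.8)
    = 0.95233 × 0.43274 = 0.4121 m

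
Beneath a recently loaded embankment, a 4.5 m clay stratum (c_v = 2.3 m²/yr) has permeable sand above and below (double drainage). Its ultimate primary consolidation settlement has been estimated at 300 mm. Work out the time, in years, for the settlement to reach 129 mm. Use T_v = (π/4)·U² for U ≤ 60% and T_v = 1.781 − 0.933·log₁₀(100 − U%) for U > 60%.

Drainage path length: H_d = H/2 = 2.25 m (double drainage).
U = S(t)/S_ult = 129/300 = 0.43.
U ≤ 60%: T_v = (π/4)·U² = (π/4)×0.43² = 0.14522.
t = T_v·H_d²/c_v = 0.14522×2.25²/2.3 = 0.3196 years.

t ≈ 0.32 years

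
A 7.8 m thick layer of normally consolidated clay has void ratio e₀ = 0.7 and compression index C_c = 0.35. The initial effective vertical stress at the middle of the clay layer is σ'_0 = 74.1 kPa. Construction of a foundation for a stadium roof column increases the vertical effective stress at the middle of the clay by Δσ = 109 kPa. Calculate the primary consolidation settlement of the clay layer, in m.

Final effective stress: σ'_f = σ'_0 + Δσ = 74.1 + 109 = 183.1 kPa.
Normally consolidated clay, so the full stress increment lies on the virgin compression line:
S_c = C_c·H/(1+e₀)·log₁₀(σ'_f/σ'_0) = 0.35×7.8/(1+0.7)×log₁₀(183.1/74.1)
    = 1.6059 × 0.39287 = 0.6309 m

S_c ≈ 0.631 m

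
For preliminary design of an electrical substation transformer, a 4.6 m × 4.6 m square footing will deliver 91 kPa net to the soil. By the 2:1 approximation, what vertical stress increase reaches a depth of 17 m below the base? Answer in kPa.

Δσ_z ≈ 4.13 kPa

By the 2:1 method the load spreads at 1 horizontal : 2 vertical, so at depth z the loaded area has grown by z in each plan dimension:
Δσ = qBL/((B+z)(L+z)) = 91×4.6×4.6/((4.6+17)(4.6+17)) = 4.1271 kPa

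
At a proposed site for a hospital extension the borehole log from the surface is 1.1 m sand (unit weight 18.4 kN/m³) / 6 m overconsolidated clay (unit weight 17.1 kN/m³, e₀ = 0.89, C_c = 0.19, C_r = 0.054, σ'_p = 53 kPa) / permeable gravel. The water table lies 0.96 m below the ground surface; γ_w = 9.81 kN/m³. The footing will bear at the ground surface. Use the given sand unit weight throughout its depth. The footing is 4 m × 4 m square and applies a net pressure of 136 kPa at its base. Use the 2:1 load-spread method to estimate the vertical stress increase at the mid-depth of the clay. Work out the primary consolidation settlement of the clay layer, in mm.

S_c ≈ 107 mm

Mid-depth of clay below the ground surface: z = 1.1 + 6/2 = 4.1 m.
Total vertical stress at mid-clay: σ_v = 18.4×1.1 + 17.1×3 = 71.54 kPa.
Pore pressure: u = 9.81×(4.1 − 0.96) = 30.803 kPa.
Initial effective stress: σ'_0 = σ_v − u = 71.54 − 30.803 = 40.737 kPa.
Stress increase at mid-clay by the 2:1 spreading method:
Δσ = qBL/((B+z)(L+z)) = 136×4×4/((4+4.1)(4+4.1)) = 33.166 kPa
Final effective stress: σ'_f = 40.737 + 33.166 = 73.903 kPa.
σ'_f = 73.903 > σ'_p = 53 kPa, so the stress path crosses the preconsolidation pressure — recompression up to σ'_p, then virgin compression beyond:
S_c = H/(1+e₀)·[C_r·log₁₀(σ'_p/σ'_0) + C_c·log₁₀(σ'_f/σ'_p)]
    = 6/1.89 × [0.054×log₁₀(53/40.737) + 0.19×log₁₀(73.903/53)]
    = 3.1746 × [0.0061715 + 0.027433] = 0.1067 m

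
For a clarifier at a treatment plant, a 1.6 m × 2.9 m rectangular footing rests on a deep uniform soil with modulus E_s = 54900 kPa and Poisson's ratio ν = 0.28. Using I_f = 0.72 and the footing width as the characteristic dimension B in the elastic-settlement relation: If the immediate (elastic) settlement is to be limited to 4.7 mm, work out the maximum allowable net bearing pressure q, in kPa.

q ≈ 243 kPa

S_e = q·B·(1−ν²)/E_s · I_f  ⇒  q = S_e·E_s / (B·(1−ν²)·I_f).
q = 0.0047 × 54900 / (1.6 × 0.9216 × 0.72) = 243 kPa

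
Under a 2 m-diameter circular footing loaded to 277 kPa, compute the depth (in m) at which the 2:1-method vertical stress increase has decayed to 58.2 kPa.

z ≈ 2.36 m

2:1 spreading — at depth z the loaded area has grown by z in each plan dimension:
qD²/(D+z)² = Δσ_z ⇒ z = D(√(q/Δσ_z) − 1) = 2×(√(277/58.2) − 1) = 2.363 m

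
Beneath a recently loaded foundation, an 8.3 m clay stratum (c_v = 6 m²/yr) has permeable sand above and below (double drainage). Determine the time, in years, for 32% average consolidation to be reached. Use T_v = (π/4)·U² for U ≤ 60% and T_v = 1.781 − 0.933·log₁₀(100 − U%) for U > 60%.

t ≈ 0.231 years

Drainage path length: H_d = H/2 = 4.15 m (double drainage).
U ≤ 60%: T_v = (π/4)·U² = (π/4)×0.32² = 0.080425.
t = T_v·H_d²/c_v = 0.080425×4.15²/6 = 0.2309 years.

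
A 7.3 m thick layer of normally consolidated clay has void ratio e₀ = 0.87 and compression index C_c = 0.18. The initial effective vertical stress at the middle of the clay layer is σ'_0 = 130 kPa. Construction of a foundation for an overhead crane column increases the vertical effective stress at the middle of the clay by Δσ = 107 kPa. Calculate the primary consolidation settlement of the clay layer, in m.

Final effective stress: σ'_f = σ'_0 + Δσ = 130 + 107 = 237 kPa.
Normally consolidated clay, so the full stress increment lies on the virgin compression line:
S_c = C_c·H/(1+e₀)·log₁₀(σ'_f/σ'_0) = 0.18×7.3/(1+0.87)×log₁₀(237/130)
    = 0.70267 × 0.2608 = 0.1833 m

S_c ≈ 0.183 m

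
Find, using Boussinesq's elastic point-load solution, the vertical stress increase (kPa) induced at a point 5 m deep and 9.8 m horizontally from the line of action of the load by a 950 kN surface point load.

Boussinesq vertical stress below a point load on an elastic half-space:
Δσ_z = 3P/(2πz²) · [1 + (r/z)²]^(−5/2)
r/z = 9.8/5 = 1.96; [1+(r/z)²]^(−5/2) = 0.019388.
Δσ_z = 3×950/(2π×5²) × 0.019388 = 18.144 × 0.019388 = 0.3518 kPa

Δσ_z ≈ 0.352 kPa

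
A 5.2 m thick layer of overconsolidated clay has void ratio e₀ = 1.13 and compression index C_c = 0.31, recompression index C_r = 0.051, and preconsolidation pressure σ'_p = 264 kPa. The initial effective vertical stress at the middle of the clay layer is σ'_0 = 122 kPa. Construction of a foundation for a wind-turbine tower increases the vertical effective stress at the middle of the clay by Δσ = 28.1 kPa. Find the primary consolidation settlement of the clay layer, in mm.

S_c ≈ 11.2 mm

Final effective stress: σ'_f = 122 + 28.1 = 150.1 kPa.
σ'_f = 150.1 ≤ σ'_p = 264 kPa, so the clay remains overconsolidated and only the recompression index applies:
S_c = C_r·H/(1+e₀)·log₁₀(σ'_f/σ'_0) = 0.051×5.2/2.13×log₁₀(150.1/122)
    = 0.12451 × 0.090021 = 0.01121 m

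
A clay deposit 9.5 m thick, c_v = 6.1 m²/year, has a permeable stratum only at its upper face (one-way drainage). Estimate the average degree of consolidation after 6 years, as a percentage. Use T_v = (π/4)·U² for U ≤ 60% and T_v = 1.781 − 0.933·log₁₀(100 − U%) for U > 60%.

U ≈ 70.2 %

Drainage path length: H_d = H = 9.5 m (single drainage).
T_v = c_v·t/H_d² = 6.1×6/9.5² = 0.40554.
T_v = 0.40554 corresponds to the U > 60% branch:
U = 1 − 10^((1.781 − T_v)/0.933)/100 = 0.702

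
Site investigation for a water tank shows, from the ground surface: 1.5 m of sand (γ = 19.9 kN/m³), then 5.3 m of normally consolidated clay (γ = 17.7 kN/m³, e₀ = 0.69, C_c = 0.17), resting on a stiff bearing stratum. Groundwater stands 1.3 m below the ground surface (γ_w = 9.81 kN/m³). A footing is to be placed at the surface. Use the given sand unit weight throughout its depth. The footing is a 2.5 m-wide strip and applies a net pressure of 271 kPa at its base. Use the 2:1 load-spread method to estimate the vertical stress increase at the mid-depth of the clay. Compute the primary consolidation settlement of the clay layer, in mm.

S_c ≈ 261 mm

Mid-depth of clay below the ground surface: z = 1.5 + 5.3/2 = 4.15 m.
Total vertical stress at mid-clay: σ_v = 19.9×1.5 + 17.7×2.65 = 76.755 kPa.
Pore pressure: u = 9.81×(4.15 − 1.3) = 27.959 kPa.
Initial effective stress: σ'_0 = σ_v − u = 76.755 − 27.959 = 48.796 kPa.
Stress increase at mid-clay by the 2:1 spreading method:
Δσ = qB/(B+z) = 271×2.5/(2.5+4.15) = 101.88 kPa
Final effective stress: σ'_f = σ'_0 + Δσ = 48.796 + 101.88 = 150.68 kPa.
Normally consolidated clay, so the full stress increment lies on the virgin compression line:
S_c = C_c·H/(1+e₀)·log₁₀(σ'_f/σ'_0) = 0.17×5.3/(1+0.69)×log₁₀(150.68/48.796)
    = 0.53314 × 0.48967 = 0.2611 m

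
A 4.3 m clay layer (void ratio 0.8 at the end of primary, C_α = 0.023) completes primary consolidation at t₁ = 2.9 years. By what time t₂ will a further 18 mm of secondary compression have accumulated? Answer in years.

t₂ ≈ 6.17 years

S_s = C_α·H/(1+e_p)·log₁₀(t₂/t₁) ⇒ log₁₀(t₂/t₁) = S_s·(1+e_p)/(C_α·H).
log₁₀(t₂/t₁) = 0.018 × (1+0.8) / (0.023×4.3) = 0.3276
t₂ = t₁ × 10^0.3276 = 2.9 × 2.126 = 6.166 years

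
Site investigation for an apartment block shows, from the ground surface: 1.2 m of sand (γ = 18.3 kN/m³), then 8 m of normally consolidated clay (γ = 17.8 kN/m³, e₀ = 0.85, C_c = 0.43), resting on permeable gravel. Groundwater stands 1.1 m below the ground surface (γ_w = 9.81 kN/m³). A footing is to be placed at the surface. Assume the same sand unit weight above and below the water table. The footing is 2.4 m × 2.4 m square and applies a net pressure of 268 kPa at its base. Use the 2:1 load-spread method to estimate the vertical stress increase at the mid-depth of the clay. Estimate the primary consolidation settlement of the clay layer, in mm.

S_c ≈ 330 mm

Mid-depth of clay below the ground surface: z = 1.2 + 8/2 = 5.2 m.
Total vertical stress at mid-clay: σ_v = 18.3×1.2 + 17.8×4 = 93.16 kPa.
Pore pressure: u = 9.81×(5.2 − 1.1) = 40.221 kPa.
Initial effective stress: σ'_0 = σ_v − u = 93.16 − 40.221 = 52.939 kPa.
Stress increase at mid-clay by the 2:1 spreading method:
Δσ = qBL/((B+z)(L+z)) = 268×2.4×2.4/((2.4+5.2)(2.4+5.2)) = 26.726 kPa
Final effective stress: σ'_f = σ'_0 + Δσ = 52.939 + 26.726 = 79.665 kPa.
Normally consolidated clay, so the full stress increment lies on the virgin compression line:
S_c = C_c·H/(1+e₀)·log₁₀(σ'_f/σ'_0) = 0.43×8/(1+0.85)×log₁₀(79.665/52.939)
    = 1.8595 × 0.17749 = 0.33 m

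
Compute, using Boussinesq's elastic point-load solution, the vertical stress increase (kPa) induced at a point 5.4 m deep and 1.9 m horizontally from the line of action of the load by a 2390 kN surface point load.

Boussinesq vertical stress below a point load on an elastic half-space:
Δσ_z = 3P/(2πz²) · [1 + (r/z)²]^(−5/2)
r/z = 1.9/5.4 = 0.35185; [1+(r/z)²]^(−5/2) = 0.74693.
Δσ_z = 3×2390/(2π×5.4²) × 0.74693 = 39.134 × 0.74693 = 29.23 kPa

Δσ_z ≈ 29.2 kPa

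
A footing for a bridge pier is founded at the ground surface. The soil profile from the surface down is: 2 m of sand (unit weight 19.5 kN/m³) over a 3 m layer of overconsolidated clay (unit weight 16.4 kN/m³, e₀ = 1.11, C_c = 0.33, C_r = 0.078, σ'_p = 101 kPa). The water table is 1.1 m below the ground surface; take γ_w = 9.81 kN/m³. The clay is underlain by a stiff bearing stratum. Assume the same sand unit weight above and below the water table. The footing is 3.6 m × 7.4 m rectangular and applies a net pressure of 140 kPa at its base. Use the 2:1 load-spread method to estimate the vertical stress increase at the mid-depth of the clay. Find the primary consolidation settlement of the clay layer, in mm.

S_c ≈ 38 mm

Mid-depth of clay below the ground surface: z = 2 + 3/2 = 3.5 m.
Total vertical stress at mid-clay: σ_v = 19.5×2 + 16.4×1.5 = 63.6 kPa.
Pore pressure: u = 9.81×(3.5 − 1.1) = 23.544 kPa.
Initial effective stress: σ'_0 = σ_v − u = 63.6 − 23.544 = 40.056 kPa.
Stress increase at mid-clay by the 2:1 spreading method:
Δσ = qBL/((B+z)(L+z)) = 140×3.6×7.4/((3.6+3.5)(7.4+3.5)) = 48.192 kPa
Final effective stress: σ'_f = 40.056 + 48.192 = 88.248 kPa.
σ'_f = 88.248 ≤ σ'_p = 101 kPa, so the clay remains overconsolidated and only the recompression index applies:
S_c = C_r·H/(1+e₀)·log₁₀(σ'_f/σ'_0) = 0.078×3/2.11×log₁₀(88.248/40.056)
    = 0.1109 × 0.34304 = 0.03804 m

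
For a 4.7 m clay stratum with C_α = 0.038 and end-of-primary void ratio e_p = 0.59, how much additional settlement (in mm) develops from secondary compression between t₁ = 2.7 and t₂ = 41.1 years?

Secondary compression: S_s = C_α·H/(1+e_p)·log₁₀(t₂/t₁)
S_s = 0.038×4.7/(1+0.59)×log₁₀(41.1/2.7)
    = 0.1123 × 1.182 = 0.1328 m

S_s ≈ 133 mm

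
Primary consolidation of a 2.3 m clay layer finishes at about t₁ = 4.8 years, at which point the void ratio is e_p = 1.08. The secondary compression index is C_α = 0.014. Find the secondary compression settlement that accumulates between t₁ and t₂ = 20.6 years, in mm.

Secondary compression: S_s = C_α·H/(1+e_p)·log₁₀(t₂/t₁)
S_s = 0.014×2.3/(1+1.08)×log₁₀(20.6/4.8)
    = 0.01548 × 0.6326 = 0.009794 m

S_s ≈ 9.79 mm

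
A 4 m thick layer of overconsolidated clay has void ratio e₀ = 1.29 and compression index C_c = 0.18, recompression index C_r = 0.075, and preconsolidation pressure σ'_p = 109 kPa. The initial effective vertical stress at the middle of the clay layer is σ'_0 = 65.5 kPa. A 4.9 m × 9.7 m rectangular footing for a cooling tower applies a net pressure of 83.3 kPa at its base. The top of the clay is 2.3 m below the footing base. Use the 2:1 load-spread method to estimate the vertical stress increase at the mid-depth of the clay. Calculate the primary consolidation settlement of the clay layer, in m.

Mid-depth of clay below the footing base: z = 2.3 + 4/2 = 4.3 m.
Stress increase at mid-clay by the 2:1 spreading method:
Δσ = qBL/((B+z)(L+z)) = 83.3×4.9×9.7/((4.9+4.3)(9.7+4.3)) = 30.74 kPa
Final effective stress: σ'_f = 65.5 + 30.74 = 96.24 kPa.
σ'_f = 96.24 ≤ σ'_p = 109 kPa, so the clay remains overconsolidated and only the recompression index applies:
S_c = C_r·H/(1+e₀)·log₁₀(σ'_f/σ'_0) = 0.075×4/2.29×log₁₀(96.24/65.5)
    = 0.131 × 0.16711 = 0.02189 m

S_c ≈ 0.0219 m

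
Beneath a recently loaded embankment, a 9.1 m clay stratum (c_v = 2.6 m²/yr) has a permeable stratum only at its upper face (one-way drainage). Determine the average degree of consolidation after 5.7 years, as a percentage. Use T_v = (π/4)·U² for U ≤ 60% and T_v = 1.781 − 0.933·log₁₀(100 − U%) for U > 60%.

U ≈ 47.7 %

Drainage path length: H_d = H = 9.1 m (single drainage).
T_v = c_v·t/H_d² = 2.6×5.7/9.1² = 0.17896.
T_v = 0.17896 corresponds to the U ≤ 60% branch:
U = √(4T_v/π) = 0.4773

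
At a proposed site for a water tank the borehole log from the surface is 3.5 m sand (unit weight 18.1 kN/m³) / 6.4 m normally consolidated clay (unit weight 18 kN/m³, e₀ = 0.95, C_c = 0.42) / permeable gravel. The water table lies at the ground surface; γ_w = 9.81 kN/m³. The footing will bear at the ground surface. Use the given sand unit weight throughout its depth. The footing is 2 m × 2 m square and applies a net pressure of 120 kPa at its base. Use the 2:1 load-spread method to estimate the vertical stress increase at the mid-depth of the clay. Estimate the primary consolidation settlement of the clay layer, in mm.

S_c ≈ 65.1 mm

Mid-depth of clay below the ground surface: z = 3.5 + 6.4/2 = 6.7 m.
Total vertical stress at mid-clay: σ_v = 18.1×3.5 + 18×3.2 = 120.95 kPa.
Pore pressure: u = 9.81×(6.7 − 0) = 65.727 kPa.
Initial effective stress: σ'_0 = σ_v − u = 120.95 − 65.727 = 55.223 kPa.
Stress increase at mid-clay by the 2:1 spreading method:
Δσ = qBL/((B+z)(L+z)) = 120×2×2/((2+6.7)(2+6.7)) = 6.3417 kPa
Final effective stress: σ'_f = σ'_0 + Δσ = 55.223 + 6.3417 = 61.565 kPa.
Normally consolidated clay, so the full stress increment lies on the virgin compression line:
S_c = C_c·H/(1+e₀)·log₁₀(σ'_f/σ'_0) = 0.42×6.4/(1+0.95)×log₁₀(61.565/55.223)
    = 1.3785 × 0.047214 = 0.06508 m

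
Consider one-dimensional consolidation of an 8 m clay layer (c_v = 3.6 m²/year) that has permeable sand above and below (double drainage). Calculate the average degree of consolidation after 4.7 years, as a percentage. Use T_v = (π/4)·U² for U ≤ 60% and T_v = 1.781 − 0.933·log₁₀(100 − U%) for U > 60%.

U ≈ 94 %

Drainage path length: H_d = H/2 = 4 m (double drainage).
T_v = c_v·t/H_d² = 3.6×4.7/4² = 1.0575.
T_v = 1.0575 corresponds to the U > 60% branch:
U = 1 − 10^((1.781 − T_v)/0.933)/100 = 0.9404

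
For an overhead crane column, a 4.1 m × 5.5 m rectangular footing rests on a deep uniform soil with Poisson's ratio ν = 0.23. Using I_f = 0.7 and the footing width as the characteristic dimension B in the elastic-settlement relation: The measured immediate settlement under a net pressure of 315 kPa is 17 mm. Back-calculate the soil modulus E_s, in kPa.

S_e = q·B·(1−ν²)/E_s · I_f  ⇒  E_s = q·B·(1−ν²)·I_f / S_e.
E_s = 315 × 4.1 × 0.9471 × 0.7 / 0.017 = 50370 kPa

E_s ≈ 50400 kPa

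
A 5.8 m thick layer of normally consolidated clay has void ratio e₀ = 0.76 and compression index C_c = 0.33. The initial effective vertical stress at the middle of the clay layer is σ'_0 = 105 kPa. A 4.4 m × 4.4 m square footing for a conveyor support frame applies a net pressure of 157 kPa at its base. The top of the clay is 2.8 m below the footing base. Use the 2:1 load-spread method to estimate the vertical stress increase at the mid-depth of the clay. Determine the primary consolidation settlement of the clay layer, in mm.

S_c ≈ 118 mm

Mid-depth of clay below the footing base: z = 2.8 + 5.8/2 = 5.7 m.
Stress increase at mid-clay by the 2:1 spreading method:
Δσ = qBL/((B+z)(L+z)) = 157×4.4×4.4/((4.4+5.7)(4.4+5.7)) = 29.796 kPa
Final effective stress: σ'_f = σ'_0 + Δσ = 105 + 29.796 = 134.8 kPa.
Normally consolidated clay, so the full stress increment lies on the virgin compression line:
S_c = C_c·H/(1+e₀)·log₁₀(σ'_f/σ'_0) = 0.33×5.8/(1+0.76)×log₁₀(134.8/105)
    = 1.0875 × 0.1085 = 0.118 m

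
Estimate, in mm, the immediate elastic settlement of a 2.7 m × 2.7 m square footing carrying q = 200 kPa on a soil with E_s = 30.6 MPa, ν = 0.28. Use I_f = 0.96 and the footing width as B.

Immediate (elastic) settlement: S_e = q·B·(1−ν²)/E_s · I_f.
E_s = 30.6 MPa = 30600 kPa.
S_e = 200 × 2.7 × (1 − 0.28²) / 30600 × 0.96
    = 200 × 2.7 × 0.9216 / 30600 × 0.96
    = 0.01561 m = 15.61 mm

S_e ≈ 15.6 mm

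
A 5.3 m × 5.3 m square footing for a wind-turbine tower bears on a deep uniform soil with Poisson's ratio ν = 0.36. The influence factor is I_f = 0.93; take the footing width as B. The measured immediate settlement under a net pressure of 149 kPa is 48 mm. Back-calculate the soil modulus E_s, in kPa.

E_s ≈ 13300 kPa

S_e = q·B·(1−ν²)/E_s · I_f  ⇒  E_s = q·B·(1−ν²)·I_f / S_e.
E_s = 149 × 5.3 × 0.8704 × 0.93 / 0.048 = 13320 kPa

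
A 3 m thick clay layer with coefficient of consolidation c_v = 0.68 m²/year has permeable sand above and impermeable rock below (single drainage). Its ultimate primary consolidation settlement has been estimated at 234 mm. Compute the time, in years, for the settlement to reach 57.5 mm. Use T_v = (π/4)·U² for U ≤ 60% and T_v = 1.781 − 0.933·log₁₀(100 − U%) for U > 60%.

t ≈ 0.628 years

Drainage path length: H_d = H = 3 m (single drainage).
U = S(t)/S_ult = 57.5/234 = 0.2457.
U ≤ 60%: T_v = (π/4)·U² = (π/4)×0.24573² = 0.047424.
t = T_v·H_d²/c_v = 0.047424×3²/0.68 = 0.6277 years.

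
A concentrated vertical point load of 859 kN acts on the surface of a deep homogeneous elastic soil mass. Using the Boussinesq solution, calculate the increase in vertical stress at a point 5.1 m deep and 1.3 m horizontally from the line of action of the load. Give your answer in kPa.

Δσ_z ≈ 13.5 kPa

Boussinesq vertical stress below a point load on an elastic half-space:
Δσ_z = 3P/(2πz²) · [1 + (r/z)²]^(−5/2)
r/z = 1.3/5.1 = 0.2549; [1+(r/z)²]^(−5/2) = 0.85438.
Δσ_z = 3×859/(2π×5.1²) × 0.85438 = 15.769 × 0.85438 = 13.47 kPa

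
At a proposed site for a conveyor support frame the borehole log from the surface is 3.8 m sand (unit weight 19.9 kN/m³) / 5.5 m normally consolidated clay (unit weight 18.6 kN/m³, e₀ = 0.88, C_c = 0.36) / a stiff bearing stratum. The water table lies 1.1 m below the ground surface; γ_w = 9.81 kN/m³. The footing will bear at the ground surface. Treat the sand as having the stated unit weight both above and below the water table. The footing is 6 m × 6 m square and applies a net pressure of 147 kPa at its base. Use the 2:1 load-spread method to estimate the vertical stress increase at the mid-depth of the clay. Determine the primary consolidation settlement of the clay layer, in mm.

Mid-depth of clay below the ground surface: z = 3.8 + 5.5/2 = 6.55 m.
Total vertical stress at mid-clay: σ_v = 19.9×3.8 + 18.6×2.75 = 126.77 kPa.
Pore pressure: u = 9.81×(6.55 − 1.1) = 53.465 kPa.
Initial effective stress: σ'_0 = σ_v − u = 126.77 − 53.465 = 73.305 kPa.
Stress increase at mid-clay by the 2:1 spreading method:
Δσ = qBL/((B+z)(L+z)) = 147×6×6/((6+6.55)(6+6.55)) = 33.599 kPa
Final effective stress: σ'_f = σ'_0 + Δσ = 73.305 + 33.599 = 106.9 kPa.
Normally consolidated clay, so the full stress increment lies on the virgin compression line:
S_c = C_c·H/(1+e₀)·log₁₀(σ'_f/σ'_0) = 0.36×5.5/(1+0.88)×log₁₀(106.9/73.305)
    = 1.0532 × 0.16384 = 0.1726 m

S_c ≈ 173 mm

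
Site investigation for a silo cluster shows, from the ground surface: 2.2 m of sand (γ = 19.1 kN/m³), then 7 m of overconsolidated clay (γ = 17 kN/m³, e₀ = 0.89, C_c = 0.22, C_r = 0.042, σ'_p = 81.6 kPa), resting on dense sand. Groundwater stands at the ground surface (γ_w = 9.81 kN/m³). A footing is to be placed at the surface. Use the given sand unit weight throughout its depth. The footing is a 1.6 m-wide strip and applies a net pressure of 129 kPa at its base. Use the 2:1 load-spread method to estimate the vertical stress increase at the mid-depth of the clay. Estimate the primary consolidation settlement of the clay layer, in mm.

Mid-depth of clay below the ground surface: z = 2.2 + 7/2 = 5.7 m.
Total vertical stress at mid-clay: σ_v = 19.1×2.2 + 17×3.5 = 101.52 kPa.
Pore pressure: u = 9.81×(5.7 − 0) = 55.917 kPa.
Initial effective stress: σ'_0 = σ_v − u = 101.52 − 55.917 = 45.603 kPa.
Stress increase at mid-clay by the 2:1 spreading method:
Δσ = qB/(B+z) = 129×1.6/(1.6+5.7) = 28.274 kPa
Final effective stress: σ'_f = 45.603 + 28.274 = 73.877 kPa.
σ'_f = 73.877 ≤ σ'_p = 81.6 kPa, so the clay remains overconsolidated and only the recompression index applies:
S_c = C_r·H/(1+e₀)·log₁₀(σ'_f/σ'_0) = 0.042×7/1.89×log₁₀(73.877/45.603)
    = 0.15556 × 0.20952 = 0.03259 m

S_c ≈ 32.6 mm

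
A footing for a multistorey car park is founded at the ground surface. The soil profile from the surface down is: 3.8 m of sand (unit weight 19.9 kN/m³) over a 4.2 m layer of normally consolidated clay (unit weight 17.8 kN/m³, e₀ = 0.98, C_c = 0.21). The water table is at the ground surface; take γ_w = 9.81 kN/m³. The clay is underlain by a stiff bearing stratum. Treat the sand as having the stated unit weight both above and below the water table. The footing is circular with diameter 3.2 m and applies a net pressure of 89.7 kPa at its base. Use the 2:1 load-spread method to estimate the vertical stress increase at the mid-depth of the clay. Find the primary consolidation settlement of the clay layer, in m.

S_c ≈ 0.0355 m

Mid-depth of clay below the ground surface: z = 3.8 + 4.2/2 = 5.9 m.
Total vertical stress at mid-clay: σ_v = 19.9×3.8 + 17.8×2.1 = 113 kPa.
Pore pressure: u = 9.81×(5.9 − 0) = 57.879 kPa.
Initial effective stress: σ'_0 = σ_v − u = 113 − 57.879 = 55.121 kPa.
Stress increase at mid-clay by the 2:1 spreading method:
Δσ ≈ qD²/(D+z)² = 89.7×3.2²/(3.2+5.9)² = 11.092 kPa
Final effective stress: σ'_f = σ'_0 + Δσ = 55.121 + 11.092 = 66.213 kPa.
Normally consolidated clay, so the full stress increment lies on the virgin compression line:
S_c = C_c·H/(1+e₀)·log₁₀(σ'_f/σ'_0) = 0.21×4.2/(1+0.98)×log₁₀(66.213/55.121)
    = 0.44545 × 0.079626 = 0.03547 m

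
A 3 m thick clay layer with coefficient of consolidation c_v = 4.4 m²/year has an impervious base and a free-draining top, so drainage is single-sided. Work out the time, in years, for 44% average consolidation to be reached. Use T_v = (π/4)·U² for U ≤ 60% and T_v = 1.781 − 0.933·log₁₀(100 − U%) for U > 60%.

Drainage path length: H_d = H = 3 m (single drainage).
U ≤ 60%: T_v = (π/4)·U² = (π/4)×0.44² = 0.15205.
t = T_v·H_d²/c_v = 0.15205×3²/4.4 = 0.311 years.

t ≈ 0.311 years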